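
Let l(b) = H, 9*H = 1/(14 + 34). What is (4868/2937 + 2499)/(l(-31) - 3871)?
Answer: -1057598064/1637153309 ≈ -0.64600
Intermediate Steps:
H = 1/432 (H = 1/(9*(14 + 34)) = (⅑)/48 = (⅑)*(1/48) = 1/432 ≈ 0.0023148)
l(b) = 1/432
(4868/2937 + 2499)/(l(-31) - 3871) = (4868/2937 + 2499)/(1/432 - 3871) = (4868*(1/2937) + 2499)/(-1672271/432) = (4868/2937 + 2499)*(-432/1672271) = (7344431/2937)*(-432/1672271) = -1057598064/1637153309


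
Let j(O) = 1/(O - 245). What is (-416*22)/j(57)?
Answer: 1720576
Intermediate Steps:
j(O) = 1/(-245 + O)
(-416*22)/j(57) = (-416*22)/(1/(-245 + 57)) = -9152/(1/(-188)) = -9152/(-1/188) = -9152*(-188) = 1720576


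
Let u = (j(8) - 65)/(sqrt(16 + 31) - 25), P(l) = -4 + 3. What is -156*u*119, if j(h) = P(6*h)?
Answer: -900900/17 - 36036*sqrt(47)/17 ≈ -67527.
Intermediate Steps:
P(l) = -1
j(h) = -1
u = -66/(-25 + sqrt(47)) (u = (-1 - 65)/(sqrt(16 + 31) - 25) = -66/(sqrt(47) - 25) = -66/(-25 + sqrt(47)) ≈ 3.6375)
-156*u*119 = -156*(825/289 + 33*sqrt(47)/289)*119 = (-128700/289 - 5148*sqrt(47)/289)*119 = -900900/17 - 36036*sqrt(47)/17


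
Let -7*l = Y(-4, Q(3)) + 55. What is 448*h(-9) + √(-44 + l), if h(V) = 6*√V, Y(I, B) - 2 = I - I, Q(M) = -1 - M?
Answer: I*(56448 + √2555)/7 ≈ 8071.2*I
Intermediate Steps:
Y(I, B) = 2 (Y(I, B) = 2 + (I - I) = 2 + 0 = 2)
l = -57/7 (l = -(2 + 55)/7 = -⅐*57 = -57/7 ≈ -8.1429)
448*h(-9) + √(-44 + l) = 448*(6*√(-9)) + √(-44 - 57/7) = 448*(6*(3*I)) + √(-365/7) = 448*(18*I) + I*√2555/7 = 8064*I + I*√2555/7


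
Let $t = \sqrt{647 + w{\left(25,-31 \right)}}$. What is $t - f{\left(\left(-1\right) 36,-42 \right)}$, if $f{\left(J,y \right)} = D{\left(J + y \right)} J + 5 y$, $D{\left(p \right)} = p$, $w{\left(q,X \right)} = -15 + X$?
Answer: $-2598 + \sqrt{601} \approx -2573.5$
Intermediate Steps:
$f{\left(J,y \right)} = 5 y + J \left(J + y\right)$ ($f{\left(J,y \right)} = \left(J + y\right) J + 5 y = J \left(J + y\right) + 5 y = 5 y + J \left(J + y\right)$)
$t = \sqrt{601}$ ($t = \sqrt{647 - 46} = \sqrt{601} \approx 24.515$)
$t - f{\left(\left(-1\right) 36,-42 \right)} = \sqrt{601} - \left(5 \left(-42\right) + \left(-1\right) 36 \left(\left(-1\right) 36 - 42\right)\right) = \sqrt{601} - \left(-210 - 36 \left(-36 - 42\right)\right) = \sqrt{601} - \left(-210 - -2808\right) = \sqrt{601} - \left(-210 + 2808\right) = \sqrt{601} - 2598 = -2598 + \sqrt{601}$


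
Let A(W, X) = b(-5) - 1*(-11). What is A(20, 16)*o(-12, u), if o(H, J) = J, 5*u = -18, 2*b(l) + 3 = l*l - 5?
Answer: -351/5 ≈ -70.200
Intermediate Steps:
b(l) = -4 + l**2/2 (b(l) = -3/2 + (l*l - 5)/2 = -3/2 + (l**2 - 5)/2 = -3/2 + (-5 + l**2)/2 = -3/2 + (-5/2 + l**2/2) = -4 + l**2/2)
u = -18/5 (u = (1/5)*(-18) = -18/5 ≈ -3.6000)
A(W, X) = 39/2 (A(W, X) = (-4 + (1/2)*(-5)**2) - 1*(-11) = (-4 + (1/2)*25) + 11 = (-4 + 25/2) + 11 = 17/2 + 11 = 39/2)
A(20, 16)*o(-12, u) = (39/2)*(-18/5) = -351/5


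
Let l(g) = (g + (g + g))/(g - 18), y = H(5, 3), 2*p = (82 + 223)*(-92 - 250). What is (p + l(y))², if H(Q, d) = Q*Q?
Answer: 133232300100/49 ≈ 2.7190e+9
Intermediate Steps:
H(Q, d) = Q²
p = -52155 (p = ((82 + 223)*(-92 - 250))/2 = (305*(-342))/2 = (½)*(-104310) = -52155)
y = 25 (y = 5² = 25)
l(g) = 3*g/(-18 + g) (l(g) = (g + 2*g)/(-18 + g) = (3*g)/(-18 + g) = 3*g/(-18 + g))
(p + l(y))² = (-52155 + 3*25/(-18 + 25))² = (-52155 + 3*25/7)² = (-52155 + 3*25*(⅐))² = (-52155 + 75/7)² = (-365010/7)² = 133232300100/49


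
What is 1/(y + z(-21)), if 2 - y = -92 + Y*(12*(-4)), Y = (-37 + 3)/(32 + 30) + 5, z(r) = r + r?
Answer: 31/8236 ≈ 0.0037640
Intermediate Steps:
z(r) = 2*r
Y = 138/31 (Y = -34/62 + 5 = -34*1/62 + 5 = -17/31 + 5 = 138/31 ≈ 4.4516)
y = 9538/31 (y = 2 - (-92 + 138*(12*(-4))/31) = 2 - (-92 + (138/31)*(-48)) = 2 - (-92 - 6624/31) = 2 - 1*(-9476/31) = 2 + 9476/31 = 9538/31 ≈ 307.68)
1/(y + z(-21)) = 1/(9538/31 + 2*(-21)) = 1/(9538/31 - 42) = 1/(8236/31) = 31/8236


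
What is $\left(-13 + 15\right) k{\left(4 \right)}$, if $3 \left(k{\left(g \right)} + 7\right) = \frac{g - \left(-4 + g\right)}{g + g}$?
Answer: $- \frac{41}{3} \approx -13.667$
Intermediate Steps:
$k{\left(g \right)} = -7 + \frac{2}{3 g}$ ($k{\left(g \right)} = -7 + \frac{\left(g - \left(-4 + g\right)\right) \frac{1}{g + g}}{3} = -7 + \frac{4 \frac{1}{2 g}}{3} = -7 + \frac{2 \frac{1}{g}}{3} = -7 + \frac{2}{3 g}$)
$\left(-13 + 15\right) k{\left(4 \right)} = \left(-13 + 15\right) \left(-7 + \frac{2}{3 \cdot 4}\right) = 2 \left(-7 + \frac{2}{3} \cdot \frac{1}{4}\right) = 2 \left(-7 + \frac{1}{6}\right) = 2 \left(- \frac{41}{6}\right) = - \frac{41}{3}$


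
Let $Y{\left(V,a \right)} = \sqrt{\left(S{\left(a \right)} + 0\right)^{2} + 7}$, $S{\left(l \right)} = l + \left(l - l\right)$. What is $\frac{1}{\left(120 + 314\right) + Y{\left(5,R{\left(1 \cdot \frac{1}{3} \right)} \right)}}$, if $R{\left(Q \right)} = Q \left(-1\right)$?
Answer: $\frac{3}{1310} \approx 0.0022901$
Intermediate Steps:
$S{\left(l \right)} = l$ ($S{\left(l \right)} = l + 0 = l$)
$R{\left(Q \right)} = - Q$
$Y{\left(V,a \right)} = \sqrt{7 + a^{2}}$ ($Y{\left(V,a \right)} = \sqrt{\left(a + 0\right)^{2} + 7} = \sqrt{a^{2} + 7} = \sqrt{7 + a^{2}}$)
$\frac{1}{\left(120 + 314\right) + Y{\left(5,R{\left(1 \cdot \frac{1}{3} \right)} \right)}} = \frac{1}{\left(120 + 314\right) + \sqrt{7 + \left(- \frac{1}{3}\right)^{2}}} = \frac{1}{434 + \sqrt{7 + \left(- \frac{1}{3}\right)^{2}}} = \frac{1}{434 + \sqrt{7 + \frac{1}{9}}} = \frac{1}{434 + \sqrt{\frac{64}{9}}} = \frac{1}{434 + \frac{8}{3}} = \frac{1}{\frac{1310}{3}} = \frac{3}{1310}$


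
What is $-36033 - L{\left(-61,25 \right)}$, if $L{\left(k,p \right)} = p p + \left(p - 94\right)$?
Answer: $-36589$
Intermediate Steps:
$L{\left(k,p \right)} = -94 + p + p^{2}$ ($L{\left(k,p \right)} = p^{2} + \left(p - 94\right) = p^{2} + \left(-94 + p\right) = -94 + p + p^{2}$)
$-36033 - L{\left(-61,25 \right)} = -36033 - \left(-94 + 25 + 25^{2}\right) = -36033 - \left(-94 + 25 + 625\right) = -36033 - 556 = -36589$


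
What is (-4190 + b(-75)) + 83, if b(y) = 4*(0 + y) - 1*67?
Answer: -4474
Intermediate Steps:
b(y) = -67 + 4*y (b(y) = 4*y - 67 = -67 + 4*y)
(-4190 + b(-75)) + 83 = (-4190 + (-67 + 4*(-75))) + 83 = (-4190 + (-67 - 300)) + 83 = (-4190 - 367) + 83 = -4557 + 83 = -4474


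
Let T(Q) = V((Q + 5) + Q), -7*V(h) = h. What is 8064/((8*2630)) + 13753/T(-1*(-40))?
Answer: -297773/263 ≈ -1132.2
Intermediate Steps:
V(h) = -h/7
T(Q) = -5/7 - 2*Q/7 (T(Q) = -((Q + 5) + Q)/7 = -((5 + Q) + Q)/7 = -(5 + 2*Q)/7 = -5/7 - 2*Q/7)
8064/((8*2630)) + 13753/T(-1*(-40)) = 8064/((8*2630)) + 13753/(-5/7 - (-2)*(-40)/7) = 8064/21040 + 13753/(-5/7 - 2/7*40) = 8064*(1/21040) + 13753/(-5/7 - 80/7) = 504/1315 + 13753/(-85/7) = 504/1315 + 13753*(-7/85) = 504/1315 - 5663/5 = -297773/263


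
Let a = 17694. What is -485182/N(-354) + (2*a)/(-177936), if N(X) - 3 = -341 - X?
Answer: -899290735/29656 ≈ -30324.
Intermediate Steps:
N(X) = -338 - X (N(X) = 3 + (-341 - X) = -338 - X)
-485182/N(-354) + (2*a)/(-177936) = -485182/(-338 - 1*(-354)) + (2*17694)/(-177936) = -485182/(-338 + 354) + 35388*(-1/177936) = -485182/16 - 2949/14828 = -485182*1/16 - 2949/14828 = -242591/8 - 2949/14828 = -899290735/29656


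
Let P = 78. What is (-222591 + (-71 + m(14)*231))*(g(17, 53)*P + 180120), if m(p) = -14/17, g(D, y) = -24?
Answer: -675290409024/17 ≈ -3.9723e+10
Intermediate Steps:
m(p) = -14/17 (m(p) = -14*1/17 = -14/17)
(-222591 + (-71 + m(14)*231))*(g(17, 53)*P + 180120) = (-222591 + (-71 - 14/17*231))*(-24*78 + 180120) = (-222591 + (-71 - 3234/17))*(-1872 + 180120) = (-222591 - 4441/17)*178248 = -3788488/17*178248 = -675290409024/17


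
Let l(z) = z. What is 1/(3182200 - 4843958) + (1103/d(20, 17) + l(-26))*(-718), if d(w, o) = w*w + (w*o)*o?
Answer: 23799757483076/1283708055 ≈ 18540.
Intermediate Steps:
d(w, o) = w² + w*o² (d(w, o) = w² + (o*w)*o = w² + w*o²)
1/(3182200 - 4843958) + (1103/d(20, 17) + l(-26))*(-718) = 1/(3182200 - 4843958) + (1103/((20*(20 + 17²))) - 26)*(-718) = 1/(-1661758) + (1103/((20*(20 + 289))) - 26)*(-718) = -1/1661758 + (1103/((20*309)) - 26)*(-718) = -1/1661758 + (1103/6180 - 26)*(-718) = -1/1661758 - 159577/6180*(-718) = -1/1661758 + 57288143/3090 = 23799757483076/1283708055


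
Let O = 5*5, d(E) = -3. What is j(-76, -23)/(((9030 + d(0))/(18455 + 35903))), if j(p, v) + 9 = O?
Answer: 869728/9027 ≈ 96.347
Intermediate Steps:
O = 25
j(p, v) = 16 (j(p, v) = -9 + 25 = 16)
j(-76, -23)/(((9030 + d(0))/(18455 + 35903))) = 16/(((9030 - 3)/(18455 + 35903))) = 16/((9027/54358)) = 16/((9027*(1/54358))) = 16/(9027/54358) = 16*(54358/9027) = 869728/9027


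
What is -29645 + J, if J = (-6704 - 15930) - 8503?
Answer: -60782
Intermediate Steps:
J = -31137 (J = -22634 - 8503 = -31137)
-29645 + J = -29645 - 31137 = -60782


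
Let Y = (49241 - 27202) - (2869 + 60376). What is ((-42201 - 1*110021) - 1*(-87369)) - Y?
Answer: -23647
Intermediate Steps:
Y = -41206 (Y = 22039 - 1*63245 = 22039 - 63245 = -41206)
((-42201 - 1*110021) - 1*(-87369)) - Y = ((-42201 - 1*110021) - 1*(-87369)) - 1*(-41206) = ((-42201 - 110021) + 87369) + 41206 = (-152222 + 87369) + 41206 = -64853 + 41206 = -23647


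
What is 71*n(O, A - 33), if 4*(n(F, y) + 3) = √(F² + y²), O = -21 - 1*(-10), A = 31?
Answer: -213 + 355*√5/4 ≈ -14.549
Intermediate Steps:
O = -11 (O = -21 + 10 = -11)
n(F, y) = -3 + √(F² + y²)/4
71*n(O, A - 33) = 71*(-3 + √((-11)² + (31 - 33)²)/4) = 71*(-3 + √(121 + (-2)²)/4) = 71*(-3 + √(121 + 4)/4) = 71*(-3 + √125/4) = 71*(-3 + (5*√5)/4) = 71*(-3 + 5*√5/4) = -213 + 355*√5/4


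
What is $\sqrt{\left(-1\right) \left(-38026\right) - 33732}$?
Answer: $\sqrt{4294} \approx 65.529$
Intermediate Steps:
$\sqrt{\left(-1\right) \left(-38026\right) - 33732} = \sqrt{38026 - 33732} = \sqrt{4294}$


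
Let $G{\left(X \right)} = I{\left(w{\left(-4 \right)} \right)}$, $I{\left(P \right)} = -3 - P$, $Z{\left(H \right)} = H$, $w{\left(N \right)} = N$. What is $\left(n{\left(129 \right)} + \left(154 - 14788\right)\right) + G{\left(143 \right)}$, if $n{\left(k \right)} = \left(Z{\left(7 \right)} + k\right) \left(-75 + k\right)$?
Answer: $-7289$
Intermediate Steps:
$G{\left(X \right)} = 1$ ($G{\left(X \right)} = -3 - -4 = -3 + 4 = 1$)
$n{\left(k \right)} = \left(-75 + k\right) \left(7 + k\right)$ ($n{\left(k \right)} = \left(7 + k\right) \left(-75 + k\right) = \left(-75 + k\right) \left(7 + k\right)$)
$\left(n{\left(129 \right)} + \left(154 - 14788\right)\right) + G{\left(143 \right)} = \left(\left(-525 + 129^{2} - 8772\right) + \left(154 - 14788\right)\right) + 1 = \left(\left(-525 + 16641 - 8772\right) + \left(154 - 14788\right)\right) + 1 = \left(7344 - 14634\right) + 1 = -7290 + 1 = -7289$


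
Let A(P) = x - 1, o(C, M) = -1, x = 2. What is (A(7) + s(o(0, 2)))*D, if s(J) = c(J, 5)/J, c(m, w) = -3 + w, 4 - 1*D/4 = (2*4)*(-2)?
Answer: -80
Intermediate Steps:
D = 80 (D = 16 - 4*2*4*(-2) = 16 - 32*(-2) = 16 - 4*(-16) = 16 + 64 = 80)
s(J) = 2/J (s(J) = (-3 + 5)/J = 2/J)
A(P) = 1 (A(P) = 2 - 1 = 1)
(A(7) + s(o(0, 2)))*D = (1 + 2/(-1))*80 = (1 + 2*(-1))*80 = (1 - 2)*80 = -1*80 = -80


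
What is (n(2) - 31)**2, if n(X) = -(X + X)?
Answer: 1225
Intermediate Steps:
n(X) = -2*X
(n(2) - 31)**2 = (-2*2 - 31)**2 = (-4 - 31)**2 = (-35)**2 = 1225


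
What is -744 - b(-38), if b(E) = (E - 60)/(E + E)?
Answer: -28321/38 ≈ -745.29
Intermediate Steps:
b(E) = (-60 + E)/(2*E) (b(E) = (-60 + E)/((2*E)) = (-60 + E)*(1/(2*E)) = (-60 + E)/(2*E))
-744 - b(-38) = -744 - (-60 - 38)/(2*(-38)) = -744 - (-1)*(-98)/(2*38) = -744 - 1*49/38 = -744 - 49/38 = -28321/38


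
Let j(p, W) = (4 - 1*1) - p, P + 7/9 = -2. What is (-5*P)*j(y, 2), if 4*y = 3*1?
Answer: 125/4 ≈ 31.250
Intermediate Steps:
P = -25/9 (P = -7/9 - 2 = -25/9 ≈ -2.7778)
y = 3/4 (y = (3*1)/4 = (1/4)*3 = 3/4 ≈ 0.75000)
j(p, W) = 3 - p (j(p, W) = (4 - 1) - p = 3 - p)
(-5*P)*j(y, 2) = (-5*(-25/9))*(3 - 1*3/4) = 125*(3 - 3/4)/9 = (125/9)*(9/4) = 125/4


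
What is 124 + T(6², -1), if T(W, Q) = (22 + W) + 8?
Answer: 190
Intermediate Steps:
T(W, Q) = 30 + W
124 + T(6², -1) = 124 + (30 + 6²) = 124 + (30 + 36) = 124 + 66 = 190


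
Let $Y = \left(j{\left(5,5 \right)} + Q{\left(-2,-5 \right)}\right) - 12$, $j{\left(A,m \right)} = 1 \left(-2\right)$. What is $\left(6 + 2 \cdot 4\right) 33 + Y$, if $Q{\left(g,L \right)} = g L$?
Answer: $458$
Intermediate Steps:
$j{\left(A,m \right)} = -2$
$Q{\left(g,L \right)} = L g$
$Y = -4$ ($Y = \left(-2 - -10\right) - 12 = \left(-2 + 10\right) - 12 = 8 - 12 = -4$)
$\left(6 + 2 \cdot 4\right) 33 + Y = \left(6 + 2 \cdot 4\right) 33 - 4 = \left(6 + 8\right) 33 - 4 = 14 \cdot 33 - 4 = 462 - 4 = 458$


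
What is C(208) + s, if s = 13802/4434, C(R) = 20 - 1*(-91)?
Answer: 252988/2217 ≈ 114.11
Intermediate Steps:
C(R) = 111 (C(R) = 20 + 91 = 111)
s = 6901/2217 (s = 13802*(1/4434) = 6901/2217 ≈ 3.1128)
C(208) + s = 111 + 6901/2217 = 252988/2217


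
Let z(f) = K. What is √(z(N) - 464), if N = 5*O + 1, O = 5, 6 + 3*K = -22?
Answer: 2*I*√1065/3 ≈ 21.756*I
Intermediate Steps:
K = -28/3 (K = -2 + (⅓)*(-22) = -2 - 22/3 = -28/3 ≈ -9.3333)
N = 26 (N = 5*5 + 1 = 25 + 1 = 26)
z(f) = -28/3
√(z(N) - 464) = √(-28/3 - 464) = √(-1420/3) = 2*I*√1065/3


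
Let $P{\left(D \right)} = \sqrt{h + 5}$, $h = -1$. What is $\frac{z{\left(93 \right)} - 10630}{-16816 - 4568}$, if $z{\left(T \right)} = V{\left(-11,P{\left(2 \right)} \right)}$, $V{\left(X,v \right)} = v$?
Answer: $\frac{2657}{5346} \approx 0.49701$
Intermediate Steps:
$P{\left(D \right)} = 2$ ($P{\left(D \right)} = \sqrt{-1 + 5} = \sqrt{4} = 2$)
$z{\left(T \right)} = 2$
$\frac{z{\left(93 \right)} - 10630}{-16816 - 4568} = \frac{2 - 10630}{-16816 - 4568} = - \frac{10628}{-21384} = \left(-10628\right) \left(- \frac{1}{21384}\right) = \frac{2657}{5346}$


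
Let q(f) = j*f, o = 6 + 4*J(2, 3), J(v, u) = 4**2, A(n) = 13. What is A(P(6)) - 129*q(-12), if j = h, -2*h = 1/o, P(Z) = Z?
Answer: 68/35 ≈ 1.9429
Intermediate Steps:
J(v, u) = 16
o = 70 (o = 6 + 4*16 = 6 + 64 = 70)
h = -1/140 (h = -1/2/70 = -1/2*1/70 = -1/140 ≈ -0.0071429)
j = -1/140 ≈ -0.0071429
q(f) = -f/140
A(P(6)) - 129*q(-12) = 13 - (-129)*(-12)/140 = 13 - 129*3/35 = 13 - 387/35 = 68/35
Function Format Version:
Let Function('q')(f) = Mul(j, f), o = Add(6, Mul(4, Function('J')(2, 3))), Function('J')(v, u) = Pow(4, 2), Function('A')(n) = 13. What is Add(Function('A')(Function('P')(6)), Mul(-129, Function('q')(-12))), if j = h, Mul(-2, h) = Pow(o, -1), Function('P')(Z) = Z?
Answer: Rational(68, 35) ≈ 1.9429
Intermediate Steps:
Function('J')(v, u) = 16
o = 70 (o = Add(6, Mul(4, 16)) = Add(6, 64) = 70)
h = Rational(-1, 140) (h = Mul(Rational(-1, 2), Pow(70, -1)) = Mul(Rational(-1, 2), Rational(1, 70)) = Rational(-1, 140) ≈ -0.0071429)
j = Rational(-1, 140) ≈ -0.0071429
Function('q')(f) = Mul(Rational(-1, 140), f)
Add(Function('A')(Function('P')(6)), Mul(-129, Function('q')(-12))) = Add(13, Mul(-129, Mul(Rational(-1, 140), -12))) = Add(13, Mul(-129, Rational(3, 35))) = Add(13, Rational(-387, 35)) = Rational(68, 35)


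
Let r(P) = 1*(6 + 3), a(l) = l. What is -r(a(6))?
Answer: -9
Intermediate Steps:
r(P) = 9 (r(P) = 1*9 = 9)
-r(a(6)) = -1*9 = -9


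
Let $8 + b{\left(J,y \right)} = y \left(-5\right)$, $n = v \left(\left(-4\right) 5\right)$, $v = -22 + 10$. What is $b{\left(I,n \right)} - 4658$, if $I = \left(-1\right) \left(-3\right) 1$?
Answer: $-5866$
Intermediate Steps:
$v = -12$
$I = 3$ ($I = 3 \cdot 1 = 3$)
$n = 240$ ($n = - 12 \left(\left(-4\right) 5\right) = \left(-12\right) \left(-20\right) = 240$)
$b{\left(J,y \right)} = -8 - 5 y$ ($b{\left(J,y \right)} = -8 + y \left(-5\right) = -8 - 5 y$)
$b{\left(I,n \right)} - 4658 = \left(-8 - 1200\right) - 4658 = -1208 - 4658 = -5866$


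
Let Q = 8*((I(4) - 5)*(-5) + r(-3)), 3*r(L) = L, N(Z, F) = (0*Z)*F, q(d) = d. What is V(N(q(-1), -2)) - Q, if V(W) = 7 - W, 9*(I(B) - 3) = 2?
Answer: -505/9 ≈ -56.111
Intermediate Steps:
N(Z, F) = 0 (N(Z, F) = 0*F = 0)
I(B) = 29/9 (I(B) = 3 + (⅑)*2 = 3 + 2/9 = 29/9)
r(L) = L/3
Q = 568/9 (Q = 8*((29/9 - 5)*(-5) + (⅓)*(-3)) = 8*(-16/9*(-5) - 1) = 8*(80/9 - 1) = 8*(71/9) = 568/9 ≈ 63.111)
V(N(q(-1), -2)) - Q = (7 - 1*0) - 1*568/9 = (7 + 0) - 568/9 = 7 - 568/9 = -505/9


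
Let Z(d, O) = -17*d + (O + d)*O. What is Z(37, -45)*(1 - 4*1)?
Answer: 807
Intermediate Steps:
Z(d, O) = -17*d + O*(O + d)
Z(37, -45)*(1 - 4*1) = ((-45)² - 17*37 - 45*37)*(1 - 4*1) = (2025 - 629 - 1665)*(1 - 4) = -269*(-3) = 807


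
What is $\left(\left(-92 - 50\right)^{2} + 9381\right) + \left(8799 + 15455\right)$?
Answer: $53799$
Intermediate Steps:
$\left(\left(-92 - 50\right)^{2} + 9381\right) + \left(8799 + 15455\right) = \left(\left(-142\right)^{2} + 9381\right) + 24254 = \left(20164 + 9381\right) + 24254 = 29545 + 24254 = 53799$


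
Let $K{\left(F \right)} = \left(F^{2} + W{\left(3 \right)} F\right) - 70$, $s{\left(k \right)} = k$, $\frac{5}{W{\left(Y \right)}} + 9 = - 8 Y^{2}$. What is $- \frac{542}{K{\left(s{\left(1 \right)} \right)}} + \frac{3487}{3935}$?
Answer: $\frac{96130324}{11006195} \approx 8.7342$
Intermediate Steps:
$W{\left(Y \right)} = \frac{5}{-9 - 8 Y^{2}}$
$K{\left(F \right)} = -70 + F^{2} - \frac{5 F}{81}$ ($K{\left(F \right)} = \left(F^{2} + - \frac{5}{9 + 8 \cdot 3^{2}} F\right) - 70 = \left(F^{2} + - \frac{5}{9 + 8 \cdot 9} F\right) - 70 = \left(F^{2} + - \frac{5}{9 + 72} F\right) - 70 = \left(F^{2} + - \frac{5}{81} F\right) - 70 = \left(F^{2} + \left(-5\right) \frac{1}{81} F\right) - 70 = \left(F^{2} - \frac{5 F}{81}\right) - 70 = -70 + F^{2} - \frac{5 F}{81}$)
$- \frac{542}{K{\left(s{\left(1 \right)} \right)}} + \frac{3487}{3935} = - \frac{542}{-70 + 1^{2} - \frac{5}{81}} + \frac{3487}{3935} = - \frac{542}{-70 + 1 - \frac{5}{81}} + 3487 \cdot \frac{1}{3935} = - \frac{542}{- \frac{5594}{81}} + \frac{3487}{3935} = \left(-542\right) \left(- \frac{81}{5594}\right) + \frac{3487}{3935} = \frac{21951}{2797} + \frac{3487}{3935} = \frac{96130324}{11006195}$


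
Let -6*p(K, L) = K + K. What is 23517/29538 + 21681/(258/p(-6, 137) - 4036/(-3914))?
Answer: 46639754639/278391274 ≈ 167.53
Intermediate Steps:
p(K, L) = -K/3 (p(K, L) = -(K + K)/6 = -K/3)
23517/29538 + 21681/(258/p(-6, 137) - 4036/(-3914)) = 23517/29538 + 21681/(258/((-⅓*(-6))) - 4036/(-3914)) = 23517*(1/29538) + 21681/(258/2 - 4036*(-1/3914)) = 871/1094 + 21681/(258*(½) + 2018/1957) = 871/1094 + 21681/(129 + 2018/1957) = 871/1094 + 21681/(254471/1957) = 871/1094 + 21681*(1957/254471) = 871/1094 + 42429717/254471 = 46639754639/278391274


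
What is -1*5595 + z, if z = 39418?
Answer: 33823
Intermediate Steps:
-1*5595 + z = -1*5595 + 39418 = -5595 + 39418 = 33823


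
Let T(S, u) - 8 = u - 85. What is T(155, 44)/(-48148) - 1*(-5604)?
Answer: 269821425/48148 ≈ 5604.0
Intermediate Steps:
T(S, u) = -77 + u (T(S, u) = 8 + (u - 85) = 8 + (-85 + u) = -77 + u)
T(155, 44)/(-48148) - 1*(-5604) = (-77 + 44)/(-48148) - 1*(-5604) = -33*(-1/48148) + 5604 = 33/48148 + 5604 = 269821425/48148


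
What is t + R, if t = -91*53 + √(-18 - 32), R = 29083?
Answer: 24260 + 5*I*√2 ≈ 24260.0 + 7.0711*I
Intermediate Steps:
t = -4823 + 5*I*√2 (t = -4823 + √(-50) = -4823 + 5*I*√2 ≈ -4823.0 + 7.0711*I)
t + R = (-4823 + 5*I*√2) + 29083 = 24260 + 5*I*√2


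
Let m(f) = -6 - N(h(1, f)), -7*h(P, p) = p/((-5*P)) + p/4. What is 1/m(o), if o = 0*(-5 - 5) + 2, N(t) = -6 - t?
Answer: -70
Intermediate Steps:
h(P, p) = -p/28 + p/(35*P) (h(P, p) = -(p/((-5*P)) + p/4)/7 = -(p*(-1/(5*P)) + p*(1/4))/7 = -(-p/(5*P) + p/4)/7 = -(p/4 - p/(5*P))/7 = -p/28 + p/(35*P))
o = 2 (o = 0*(-10) + 2 = 0 + 2 = 2)
m(f) = -f/140 (m(f) = -6 - (-6 - (-f/28 + (1/35)*f/1)) = -6 - (-6 - (-f/28 + (1/35)*f*1)) = -6 - (-6 - (-f/28 + f/35)) = -6 - (-6 - (-1)*f/140) = -6 - (-6 + f/140) = -6 + (6 - f/140) = -f/140)
1/m(o) = 1/(-1/140*2) = 1/(-1/70) = -70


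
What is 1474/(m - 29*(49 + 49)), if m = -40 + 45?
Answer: -1474/2837 ≈ -0.51956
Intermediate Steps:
m = 5
1474/(m - 29*(49 + 49)) = 1474/(5 - 29*(49 + 49)) = 1474/(5 - 29*98) = 1474/(5 - 2842) = 1474/(-2837) = 1474*(-1/2837) = -1474/2837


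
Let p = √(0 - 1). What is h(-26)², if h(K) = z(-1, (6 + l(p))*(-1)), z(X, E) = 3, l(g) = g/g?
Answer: 9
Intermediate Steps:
p = I (p = √(-1) = I ≈ 1.0*I)
l(g) = 1
h(K) = 3
h(-26)² = 3² = 9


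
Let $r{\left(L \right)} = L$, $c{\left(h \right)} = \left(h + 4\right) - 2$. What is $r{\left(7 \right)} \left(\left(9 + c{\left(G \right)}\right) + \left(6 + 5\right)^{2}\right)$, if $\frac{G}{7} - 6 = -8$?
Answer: $826$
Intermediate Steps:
$G = -14$ ($G = 42 + 7 \left(-8\right) = 42 - 56 = -14$)
$c{\left(h \right)} = 2 + h$ ($c{\left(h \right)} = \left(4 + h\right) - 2 = 2 + h$)
$r{\left(7 \right)} \left(\left(9 + c{\left(G \right)}\right) + \left(6 + 5\right)^{2}\right) = 7 \left(\left(9 + \left(2 - 14\right)\right) + \left(6 + 5\right)^{2}\right) = 7 \left(\left(9 - 12\right) + 11^{2}\right) = 7 \left(-3 + 121\right) = 7 \cdot 118 = 826$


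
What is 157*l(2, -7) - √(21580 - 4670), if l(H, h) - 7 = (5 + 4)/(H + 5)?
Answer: 9106/7 - √16910 ≈ 1170.8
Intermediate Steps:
l(H, h) = 7 + 9/(5 + H) (l(H, h) = 7 + (5 + 4)/(H + 5) = 7 + 9/(5 + H))
157*l(2, -7) - √(21580 - 4670) = 157*((44 + 7*2)/(5 + 2)) - √(21580 - 4670) = 157*((44 + 14)/7) - √16910 = 157*((⅐)*58) - √16910 = 157*(58/7) - √16910 = 9106/7 - √16910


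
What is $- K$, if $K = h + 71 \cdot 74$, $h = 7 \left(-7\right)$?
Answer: $-5205$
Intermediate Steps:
$h = -49$
$K = 5205$ ($K = -49 + 71 \cdot 74 = -49 + 5254 = 5205$)
$- K = \left(-1\right) 5205 = -5205$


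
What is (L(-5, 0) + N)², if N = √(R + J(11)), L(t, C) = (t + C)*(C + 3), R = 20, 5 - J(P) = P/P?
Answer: 249 - 60*√6 ≈ 102.03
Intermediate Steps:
J(P) = 4 (J(P) = 5 - P/P = 5 - 1*1 = 5 - 1 = 4)
L(t, C) = (3 + C)*(C + t) (L(t, C) = (C + t)*(3 + C) = (3 + C)*(C + t))
N = 2*√6 (N = √(20 + 4) = √24 = 2*√6 ≈ 4.8990)
(L(-5, 0) + N)² = ((0² + 3*0 + 3*(-5) + 0*(-5)) + 2*√6)² = ((0 + 0 - 15 + 0) + 2*√6)² = (-15 + 2*√6)²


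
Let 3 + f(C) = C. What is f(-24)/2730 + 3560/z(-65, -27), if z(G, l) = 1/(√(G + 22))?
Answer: -9/910 + 3560*I*√43 ≈ -0.0098901 + 23344.0*I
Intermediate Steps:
f(C) = -3 + C
z(G, l) = (22 + G)^(-½) (z(G, l) = 1/(√(22 + G)) = (22 + G)^(-½))
f(-24)/2730 + 3560/z(-65, -27) = (-3 - 24)/2730 + 3560/((22 - 65)^(-½)) = -27*1/2730 + 3560/((-43)^(-½)) = -9/910 + 3560/((-I*√43/43)) = -9/910 + 3560*(I*√43) = -9/910 + 3560*I*√43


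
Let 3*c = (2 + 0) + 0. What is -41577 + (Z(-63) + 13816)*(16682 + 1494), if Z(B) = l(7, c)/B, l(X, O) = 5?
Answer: 15817825577/63 ≈ 2.5108e+8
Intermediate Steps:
c = 2/3 (c = ((2 + 0) + 0)/3 = (2 + 0)/3 = (1/3)*2 = 2/3 ≈ 0.66667)
Z(B) = 5/B
-41577 + (Z(-63) + 13816)*(16682 + 1494) = -41577 + (5/(-63) + 13816)*(16682 + 1494) = -41577 + (5*(-1/63) + 13816)*18176 = -41577 + (-5/63 + 13816)*18176 = -41577 + (870403/63)*18176 = -41577 + 15820444928/63 = 15817825577/63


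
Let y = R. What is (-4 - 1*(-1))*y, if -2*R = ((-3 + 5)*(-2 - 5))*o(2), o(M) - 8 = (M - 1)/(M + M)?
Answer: -693/4 ≈ -173.25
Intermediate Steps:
o(M) = 8 + (-1 + M)/(2*M) (o(M) = 8 + (M - 1)/(M + M) = 8 + (-1 + M)/((2*M)) = 8 + (-1 + M)*(1/(2*M)) = 8 + (-1 + M)/(2*M))
R = 231/4 (R = -(-3 + 5)*(-2 - 5)*(½)*(-1 + 17*2)/2/2 = -2*(-7)*(½)*(½)*(-1 + 34)/2 = -(-7)*(½)*(½)*33 = -(-7)*33/4 = -½*(-231/2) = 231/4 ≈ 57.750)
y = 231/4 ≈ 57.750
(-4 - 1*(-1))*y = (-4 - 1*(-1))*(231/4) = (-4 + 1)*(231/4) = -3*231/4 = -693/4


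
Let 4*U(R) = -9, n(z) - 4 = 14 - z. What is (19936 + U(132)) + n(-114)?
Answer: 80263/4 ≈ 20066.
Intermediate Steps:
n(z) = 18 - z (n(z) = 4 + (14 - z) = 18 - z)
U(R) = -9/4 (U(R) = (¼)*(-9) = -9/4)
(19936 + U(132)) + n(-114) = (19936 - 9/4) + (18 - 1*(-114)) = 79735/4 + (18 + 114) = 79735/4 + 132 = 80263/4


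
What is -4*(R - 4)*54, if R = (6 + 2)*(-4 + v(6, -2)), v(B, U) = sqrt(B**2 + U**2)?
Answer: 7776 - 3456*sqrt(10) ≈ -3152.8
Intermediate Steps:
R = -32 + 16*sqrt(10) (R = (6 + 2)*(-4 + sqrt(6**2 + (-2)**2)) = 8*(-4 + sqrt(36 + 4)) = 8*(-4 + sqrt(40)) = 8*(-4 + 2*sqrt(10)) = -32 + 16*sqrt(10) ≈ 18.596)
-4*(R - 4)*54 = -4*((-32 + 16*sqrt(10)) - 4)*54 = -4*(-36 + 16*sqrt(10))*54 = (144 - 64*sqrt(10))*54 = 7776 - 3456*sqrt(10)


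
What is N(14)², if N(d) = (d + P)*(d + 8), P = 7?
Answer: 213444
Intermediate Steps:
N(d) = (7 + d)*(8 + d) (N(d) = (d + 7)*(d + 8) = (7 + d)*(8 + d))
N(14)² = (56 + 14² + 15*14)² = (56 + 196 + 210)² = 462² = 213444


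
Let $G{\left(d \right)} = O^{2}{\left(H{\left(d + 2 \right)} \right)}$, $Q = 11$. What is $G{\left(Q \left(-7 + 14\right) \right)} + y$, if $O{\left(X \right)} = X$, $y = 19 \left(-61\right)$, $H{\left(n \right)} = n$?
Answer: $5082$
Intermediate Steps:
$y = -1159$
$G{\left(d \right)} = \left(2 + d\right)^{2}$ ($G{\left(d \right)} = \left(d + 2\right)^{2} = \left(2 + d\right)^{2}$)
$G{\left(Q \left(-7 + 14\right) \right)} + y = \left(2 + 11 \left(-7 + 14\right)\right)^{2} - 1159 = \left(2 + 11 \cdot 7\right)^{2} - 1159 = \left(2 + 77\right)^{2} - 1159 = 79^{2} - 1159 = 6241 - 1159 = 5082$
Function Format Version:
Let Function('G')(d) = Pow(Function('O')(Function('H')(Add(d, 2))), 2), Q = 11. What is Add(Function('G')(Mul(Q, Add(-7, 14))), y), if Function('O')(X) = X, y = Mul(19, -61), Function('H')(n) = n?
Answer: 5082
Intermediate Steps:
y = -1159
Function('G')(d) = Pow(Add(2, d), 2) (Function('G')(d) = Pow(Add(d, 2), 2) = Pow(Add(2, d), 2))
Add(Function('G')(Mul(Q, Add(-7, 14))), y) = Add(Pow(Add(2, Mul(11, Add(-7, 14))), 2), -1159) = Add(Pow(Add(2, Mul(11, 7)), 2), -1159) = Add(Pow(Add(2, 77), 2), -1159) = Add(Pow(79, 2), -1159) = Add(6241, -1159) = 5082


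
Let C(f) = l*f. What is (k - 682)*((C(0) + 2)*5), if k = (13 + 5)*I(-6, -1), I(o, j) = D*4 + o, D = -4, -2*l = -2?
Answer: -10780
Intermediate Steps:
l = 1 (l = -½*(-2) = 1)
I(o, j) = -16 + o (I(o, j) = -4*4 + o = -16 + o)
C(f) = f (C(f) = 1*f = f)
k = -396 (k = (13 + 5)*(-16 - 6) = 18*(-22) = -396)
(k - 682)*((C(0) + 2)*5) = (-396 - 682)*((0 + 2)*5) = -2156*5 = -1078*10 = -10780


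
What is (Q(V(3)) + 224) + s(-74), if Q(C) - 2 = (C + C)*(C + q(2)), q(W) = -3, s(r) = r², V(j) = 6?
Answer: 5738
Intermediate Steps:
Q(C) = 2 + 2*C*(-3 + C) (Q(C) = 2 + (C + C)*(C - 3) = 2 + (2*C)*(-3 + C) = 2 + 2*C*(-3 + C))
(Q(V(3)) + 224) + s(-74) = ((2 - 6*6 + 2*6²) + 224) + (-74)² = ((2 - 36 + 2*36) + 224) + 5476 = ((2 - 36 + 72) + 224) + 5476 = (38 + 224) + 5476 = 262 + 5476 = 5738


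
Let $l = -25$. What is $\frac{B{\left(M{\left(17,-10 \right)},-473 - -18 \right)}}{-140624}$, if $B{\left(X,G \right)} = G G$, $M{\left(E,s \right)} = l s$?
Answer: $- \frac{207025}{140624} \approx -1.4722$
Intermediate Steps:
$M{\left(E,s \right)} = - 25 s$
$B{\left(X,G \right)} = G^{2}$
$\frac{B{\left(M{\left(17,-10 \right)},-473 - -18 \right)}}{-140624} = \frac{\left(-473 - -18\right)^{2}}{-140624} = \left(-473 + 18\right)^{2} \left(- \frac{1}{140624}\right) = \left(-455\right)^{2} \left(- \frac{1}{140624}\right) = 207025 \left(- \frac{1}{140624}\right) = - \frac{207025}{140624}$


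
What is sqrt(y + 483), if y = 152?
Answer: sqrt(635) ≈ 25.199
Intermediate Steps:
sqrt(y + 483) = sqrt(152 + 483) = sqrt(635)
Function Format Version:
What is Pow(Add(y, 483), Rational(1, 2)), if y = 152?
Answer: Pow(635, Rational(1, 2)) ≈ 25.199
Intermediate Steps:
Pow(Add(y, 483), Rational(1, 2)) = Pow(Add(152, 483), Rational(1, 2)) = Pow(635, Rational(1, 2))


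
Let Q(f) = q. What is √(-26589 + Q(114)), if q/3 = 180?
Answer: I*√26049 ≈ 161.4*I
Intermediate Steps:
q = 540 (q = 3*180 = 540)
Q(f) = 540
√(-26589 + Q(114)) = √(-26589 + 540) = √(-26049) = I*√26049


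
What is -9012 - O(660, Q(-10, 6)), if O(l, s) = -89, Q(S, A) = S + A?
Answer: -8923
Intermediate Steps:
Q(S, A) = A + S
-9012 - O(660, Q(-10, 6)) = -9012 - 1*(-89) = -9012 + 89 = -8923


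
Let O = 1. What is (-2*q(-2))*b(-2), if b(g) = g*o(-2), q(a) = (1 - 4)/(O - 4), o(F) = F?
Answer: -8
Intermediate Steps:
q(a) = 1 (q(a) = (1 - 4)/(1 - 4) = -3/(-3) = -3*(-⅓) = 1)
b(g) = -2*g (b(g) = g*(-2) = -2*g)
(-2*q(-2))*b(-2) = (-2*1)*(-2*(-2)) = -2*4 = -8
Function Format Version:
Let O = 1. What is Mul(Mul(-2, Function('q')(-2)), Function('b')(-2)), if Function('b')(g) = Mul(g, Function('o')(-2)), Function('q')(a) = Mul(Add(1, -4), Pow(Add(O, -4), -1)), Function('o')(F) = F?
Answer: -8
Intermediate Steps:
Function('q')(a) = 1 (Function('q')(a) = Mul(Add(1, -4), Pow(Add(1, -4), -1)) = Mul(-3, Pow(-3, -1)) = Mul(-3, Rational(-1, 3)) = 1)
Function('b')(g) = Mul(-2, g) (Function('b')(g) = Mul(g, -2) = Mul(-2, g))
Mul(Mul(-2, Function('q')(-2)), Function('b')(-2)) = Mul(Mul(-2, 1), Mul(-2, -2)) = Mul(-2, 4) = -8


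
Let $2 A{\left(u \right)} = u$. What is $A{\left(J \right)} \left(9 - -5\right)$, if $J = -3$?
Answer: $-21$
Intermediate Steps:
$A{\left(u \right)} = \frac{u}{2}$
$A{\left(J \right)} \left(9 - -5\right) = \frac{1}{2} \left(-3\right) \left(9 - -5\right) = - \frac{3 \left(9 + 5\right)}{2} = \left(- \frac{3}{2}\right) 14 = -21$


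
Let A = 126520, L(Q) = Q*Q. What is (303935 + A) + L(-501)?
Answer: 681456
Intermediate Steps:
L(Q) = Q²
(303935 + A) + L(-501) = (303935 + 126520) + (-501)² = 430455 + 251001 = 681456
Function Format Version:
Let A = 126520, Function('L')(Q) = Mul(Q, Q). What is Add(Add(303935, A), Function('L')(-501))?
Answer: 681456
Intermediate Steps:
Function('L')(Q) = Pow(Q, 2)
Add(Add(303935, A), Function('L')(-501)) = Add(Add(303935, 126520), Pow(-501, 2)) = Add(430455, 251001) = 681456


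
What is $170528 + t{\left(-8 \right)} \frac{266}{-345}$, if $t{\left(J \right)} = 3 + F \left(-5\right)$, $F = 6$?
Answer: $\frac{19613114}{115} \approx 1.7055 \cdot 10^{5}$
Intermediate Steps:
$t{\left(J \right)} = -27$ ($t{\left(J \right)} = 3 + 6 \left(-5\right) = 3 - 30 = -27$)
$170528 + t{\left(-8 \right)} \frac{266}{-345} = 170528 - 27 \frac{266}{-345} = 170528 - 27 \cdot 266 \left(- \frac{1}{345}\right) = 170528 - - \frac{2394}{115} = 170528 + \frac{2394}{115} = \frac{19613114}{115}$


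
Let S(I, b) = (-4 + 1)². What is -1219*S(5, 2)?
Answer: -10971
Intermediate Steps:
S(I, b) = 9 (S(I, b) = (-3)² = 9)
-1219*S(5, 2) = -1219*9 = -10971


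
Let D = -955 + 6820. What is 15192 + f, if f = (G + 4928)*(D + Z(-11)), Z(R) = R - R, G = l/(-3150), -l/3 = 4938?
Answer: 1013092299/35 ≈ 2.8946e+7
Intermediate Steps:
l = -14814 (l = -3*4938 = -14814)
G = 823/175 (G = -14814/(-3150) = -14814*(-1/3150) = 823/175 ≈ 4.7029)
D = 5865
Z(R) = 0
f = 1012560579/35 (f = (823/175 + 4928)*(5865 + 0) = (863223/175)*5865 = 1012560579/35 ≈ 2.8930e+7)
15192 + f = 15192 + 1012560579/35 = 1013092299/35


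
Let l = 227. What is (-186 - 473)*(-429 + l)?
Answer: 133118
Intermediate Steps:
(-186 - 473)*(-429 + l) = (-186 - 473)*(-429 + 227) = -659*(-202) = 133118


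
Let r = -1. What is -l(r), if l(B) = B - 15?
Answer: 16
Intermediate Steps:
l(B) = -15 + B
-l(r) = -(-15 - 1) = -1*(-16) = 16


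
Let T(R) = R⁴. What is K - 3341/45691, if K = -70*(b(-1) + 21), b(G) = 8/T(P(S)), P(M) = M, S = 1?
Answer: -92756071/45691 ≈ -2030.1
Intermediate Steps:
b(G) = 8 (b(G) = 8/(1⁴) = 8/1 = 8*1 = 8)
K = -2030 (K = -70*(8 + 21) = -70*29 = -2030)
K - 3341/45691 = -2030 - 3341/45691 = -92756071/45691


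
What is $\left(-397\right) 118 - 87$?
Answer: $-46933$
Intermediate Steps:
$\left(-397\right) 118 - 87 = -46846 - 87 = -46933$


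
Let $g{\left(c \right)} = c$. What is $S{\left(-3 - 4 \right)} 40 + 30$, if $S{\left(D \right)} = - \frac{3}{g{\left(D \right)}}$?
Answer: $\frac{330}{7} \approx 47.143$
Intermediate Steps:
$S{\left(D \right)} = - \frac{3}{D}$
$S{\left(-3 - 4 \right)} 40 + 30 = - \frac{3}{-3 - 4} \cdot 40 + 30 = - \frac{3}{-7} \cdot 40 + 30 = \left(-3\right) \left(- \frac{1}{7}\right) 40 + 30 = \frac{3}{7} \cdot 40 + 30 = \frac{120}{7} + 30 = \frac{330}{7}$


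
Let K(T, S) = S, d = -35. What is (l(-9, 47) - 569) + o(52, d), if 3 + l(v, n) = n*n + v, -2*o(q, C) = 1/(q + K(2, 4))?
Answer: 182335/112 ≈ 1628.0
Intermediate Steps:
o(q, C) = -1/(2*(4 + q)) (o(q, C) = -1/(2*(q + 4)) = -1/(2*(4 + q)))
l(v, n) = -3 + v + n**2 (l(v, n) = -3 + (n*n + v) = -3 + (n**2 + v) = -3 + (v + n**2) = -3 + v + n**2)
(l(-9, 47) - 569) + o(52, d) = ((-3 - 9 + 47**2) - 569) - 1/(8 + 2*52) = ((-3 - 9 + 2209) - 569) - 1/(8 + 104) = (2197 - 569) - 1/112 = 1628 - 1*1/112 = 1628 - 1/112 = 182335/112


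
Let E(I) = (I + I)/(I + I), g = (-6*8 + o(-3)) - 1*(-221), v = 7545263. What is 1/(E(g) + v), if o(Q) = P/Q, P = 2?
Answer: 1/7545264 ≈ 1.3253e-7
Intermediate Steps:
o(Q) = 2/Q
g = 517/3 (g = (-6*8 + 2/(-3)) - 1*(-221) = (-48 + 2*(-1/3)) + 221 = (-48 - 2/3) + 221 = -146/3 + 221 = 517/3 ≈ 172.33)
E(I) = 1 (E(I) = (2*I)/((2*I)) = (2*I)*(1/(2*I)) = 1)
1/(E(g) + v) = 1/(1 + 7545263) = 1/7545264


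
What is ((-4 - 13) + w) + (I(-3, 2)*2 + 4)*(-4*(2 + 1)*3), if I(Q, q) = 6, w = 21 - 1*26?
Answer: -598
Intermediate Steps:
w = -5 (w = 21 - 26 = -5)
((-4 - 13) + w) + (I(-3, 2)*2 + 4)*(-4*(2 + 1)*3) = ((-4 - 13) - 5) + (6*2 + 4)*(-4*(2 + 1)*3) = (-17 - 5) + (12 + 4)*(-4*3*3) = -22 + 16*(-12*3) = -22 + 16*(-36) = -22 - 576 = -598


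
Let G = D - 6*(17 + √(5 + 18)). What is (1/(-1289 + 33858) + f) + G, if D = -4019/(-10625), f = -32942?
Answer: -11434600727064/346045625 - 6*√23 ≈ -33072.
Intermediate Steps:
D = 4019/10625 (D = -4019*(-1/10625) = 4019/10625 ≈ 0.37826)
G = -1079731/10625 - 6*√23 (G = 4019/10625 - 6*(17 + √(5 + 18)) = 4019/10625 - 6*(17 + √23) = 4019/10625 - (102 + 6*√23) = 4019/10625 + (-102 - 6*√23) = -1079731/10625 - 6*√23 ≈ -130.40)
(1/(-1289 + 33858) + f) + G = (1/(-1289 + 33858) - 32942) + (-1079731/10625 - 6*√23) = (1/32569 - 32942) + (-1079731/10625 - 6*√23) = -1072887997/32569 + (-1079731/10625 - 6*√23) = -11434600727064/346045625 - 6*√23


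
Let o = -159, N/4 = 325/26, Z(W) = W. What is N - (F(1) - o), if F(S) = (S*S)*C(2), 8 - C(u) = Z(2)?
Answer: -115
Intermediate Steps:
C(u) = 6 (C(u) = 8 - 1*2 = 8 - 2 = 6)
N = 50 (N = 4*(325/26) = 4*(325*(1/26)) = 4*(25/2) = 50)
F(S) = 6*S² (F(S) = (S*S)*6 = S²*6 = 6*S²)
N - (F(1) - o) = 50 - (6*1² - 1*(-159)) = 50 - (6*1 + 159) = 50 - (6 + 159) = 50 - 1*165 = 50 - 165 = -115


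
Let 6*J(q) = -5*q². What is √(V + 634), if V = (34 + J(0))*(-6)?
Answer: √430 ≈ 20.736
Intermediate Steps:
J(q) = -5*q²/6 (J(q) = (-5*q²)/6 = -5*q²/6)
V = -204 (V = (34 - ⅚*0²)*(-6) = (34 - ⅚*0)*(-6) = (34 + 0)*(-6) = 34*(-6) = -204)
√(V + 634) = √(-204 + 634) = √430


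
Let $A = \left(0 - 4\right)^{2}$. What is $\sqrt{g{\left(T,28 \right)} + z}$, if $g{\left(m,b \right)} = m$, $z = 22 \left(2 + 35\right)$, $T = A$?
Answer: $\sqrt{830} \approx 28.81$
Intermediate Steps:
$A = 16$ ($A = \left(-4\right)^{2} = 16$)
$T = 16$
$z = 814$ ($z = 22 \cdot 37 = 814$)
$\sqrt{g{\left(T,28 \right)} + z} = \sqrt{16 + 814} = \sqrt{830}$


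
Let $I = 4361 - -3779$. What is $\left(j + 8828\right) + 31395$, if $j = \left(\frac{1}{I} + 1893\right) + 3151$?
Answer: $\frac{368473381}{8140} \approx 45267.0$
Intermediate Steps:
$I = 8140$ ($I = 4361 + 3779 = 8140$)
$j = \frac{41058161}{8140}$ ($j = \left(\frac{1}{8140} + 1893\right) + 3151 = \frac{15409021}{8140} + 3151 = \frac{41058161}{8140} \approx 5044.0$)
$\left(j + 8828\right) + 31395 = \left(\frac{41058161}{8140} + 8828\right) + 31395 = \frac{112918081}{8140} + 31395 = \frac{368473381}{8140}$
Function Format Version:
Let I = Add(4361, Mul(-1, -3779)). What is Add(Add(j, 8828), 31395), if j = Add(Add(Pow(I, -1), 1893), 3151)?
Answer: Rational(368473381, 8140) ≈ 45267.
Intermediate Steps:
I = 8140 (I = Add(4361, 3779) = 8140)
j = Rational(41058161, 8140) (j = Add(Add(Pow(8140, -1), 1893), 3151) = Add(Add(Rational(1, 8140), 1893), 3151) = Add(Rational(15409021, 8140), 3151) = Rational(41058161, 8140) ≈ 5044.0)
Add(Add(j, 8828), 31395) = Add(Add(Rational(41058161, 8140), 8828), 31395) = Add(Rational(112918081, 8140), 31395) = Rational(368473381, 8140)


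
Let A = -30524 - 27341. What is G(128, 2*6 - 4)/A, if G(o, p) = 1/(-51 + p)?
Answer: 1/2488195 ≈ 4.0190e-7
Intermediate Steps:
A = -57865
G(128, 2*6 - 4)/A = 1/((-51 + (2*6 - 4))*(-57865)) = -1/57865/(-51 + (12 - 4)) = -1/57865/(-51 + 8) = -1/57865/(-43) = -1/43*(-1/57865) = 1/2488195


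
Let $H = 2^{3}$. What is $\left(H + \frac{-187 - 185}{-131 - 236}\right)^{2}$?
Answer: $\frac{10942864}{134689} \approx 81.245$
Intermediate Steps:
$H = 8$
$\left(H + \frac{-187 - 185}{-131 - 236}\right)^{2} = \left(8 + \frac{-187 - 185}{-131 - 236}\right)^{2} = \left(8 - \frac{372}{-367}\right)^{2} = \left(8 - - \frac{372}{367}\right)^{2} = \left(8 + \frac{372}{367}\right)^{2} = \left(\frac{3308}{367}\right)^{2} = \frac{10942864}{134689}$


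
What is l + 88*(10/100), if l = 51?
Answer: 299/5 ≈ 59.800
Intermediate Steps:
l + 88*(10/100) = 51 + 88*(10/100) = 51 + 88*(10*(1/100)) = 51 + 88*(⅒) = 51 + 44/5 = 299/5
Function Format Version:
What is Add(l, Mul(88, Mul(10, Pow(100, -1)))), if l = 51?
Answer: Rational(299, 5) ≈ 59.800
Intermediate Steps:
Add(l, Mul(88, Mul(10, Pow(100, -1)))) = Add(51, Mul(88, Mul(10, Pow(100, -1)))) = Add(51, Mul(88, Mul(10, Rational(1, 100)))) = Add(51, Mul(88, Rational(1, 10))) = Add(51, Rational(44, 5)) = Rational(299, 5)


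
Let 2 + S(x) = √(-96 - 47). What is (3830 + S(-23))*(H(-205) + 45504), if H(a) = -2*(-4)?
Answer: 174219936 + 45512*I*√143 ≈ 1.7422e+8 + 5.4424e+5*I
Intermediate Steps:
S(x) = -2 + I*√143 (S(x) = -2 + √(-96 - 47) = -2 + √(-143) = -2 + I*√143)
H(a) = 8
(3830 + S(-23))*(H(-205) + 45504) = (3830 + (-2 + I*√143))*(8 + 45504) = (3828 + I*√143)*45512 = 174219936 + 45512*I*√143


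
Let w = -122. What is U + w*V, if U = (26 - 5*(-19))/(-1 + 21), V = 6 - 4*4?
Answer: 24521/20 ≈ 1226.1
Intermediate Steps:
V = -10 (V = 6 - 16 = -10)
U = 121/20 (U = (26 + 95)/20 = 121*(1/20) = 121/20 ≈ 6.0500)
U + w*V = 121/20 - 122*(-10) = 121/20 + 1220 = 24521/20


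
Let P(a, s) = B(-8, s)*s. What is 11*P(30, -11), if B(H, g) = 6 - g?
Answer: -2057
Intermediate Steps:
P(a, s) = s*(6 - s) (P(a, s) = (6 - s)*s = s*(6 - s))
11*P(30, -11) = 11*(-11*(6 - 1*(-11))) = 11*(-11*(6 + 11)) = 11*(-11*17) = 11*(-187) = -2057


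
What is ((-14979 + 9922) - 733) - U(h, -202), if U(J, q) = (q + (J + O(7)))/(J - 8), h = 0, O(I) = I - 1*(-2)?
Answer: -46513/8 ≈ -5814.1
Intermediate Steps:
O(I) = 2 + I (O(I) = I + 2 = 2 + I)
U(J, q) = (9 + J + q)/(-8 + J) (U(J, q) = (q + (J + (2 + 7)))/(J - 8) = (q + (J + 9))/(-8 + J) = (q + (9 + J))/(-8 + J) = (9 + J + q)/(-8 + J))
((-14979 + 9922) - 733) - U(h, -202) = ((-14979 + 9922) - 733) - (9 + 0 - 202)/(-8 + 0) = (-5057 - 733) - (-193)/(-8) = -5790 - (-1)*(-193)/8 = -5790 - 1*193/8 = -5790 - 193/8 = -46513/8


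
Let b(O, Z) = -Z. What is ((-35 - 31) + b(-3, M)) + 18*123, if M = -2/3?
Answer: 6446/3 ≈ 2148.7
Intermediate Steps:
M = -⅔ (M = -2*⅓ = -⅔ ≈ -0.66667)
((-35 - 31) + b(-3, M)) + 18*123 = ((-35 - 31) - 1*(-⅔)) + 18*123 = (-66 + ⅔) + 2214 = -196/3 + 2214 = 6446/3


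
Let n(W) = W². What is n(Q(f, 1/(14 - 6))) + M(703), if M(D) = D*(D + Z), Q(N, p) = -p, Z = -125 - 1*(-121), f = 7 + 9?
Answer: 31449409/64 ≈ 4.9140e+5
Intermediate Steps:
f = 16
Z = -4 (Z = -125 + 121 = -4)
M(D) = D*(-4 + D) (M(D) = D*(D - 4) = D*(-4 + D))
n(Q(f, 1/(14 - 6))) + M(703) = (-1/(14 - 6))² + 703*(-4 + 703) = (-1/8)² + 703*699 = (-1*⅛)² + 491397 = (-⅛)² + 491397 = 1/64 + 491397 = 31449409/64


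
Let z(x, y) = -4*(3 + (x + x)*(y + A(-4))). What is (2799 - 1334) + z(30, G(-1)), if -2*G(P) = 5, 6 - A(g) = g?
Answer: -347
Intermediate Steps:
A(g) = 6 - g
G(P) = -5/2 (G(P) = -½*5 = -5/2)
z(x, y) = -12 - 8*x*(10 + y) (z(x, y) = -4*(3 + (x + x)*(y + (6 - 1*(-4)))) = -4*(3 + (2*x)*(y + (6 + 4))) = -4*(3 + (2*x)*(y + 10)) = -4*(3 + (2*x)*(10 + y)) = -4*(3 + 2*x*(10 + y)) = -12 - 8*x*(10 + y))
(2799 - 1334) + z(30, G(-1)) = (2799 - 1334) + (-12 - 80*30 - 8*30*(-5/2)) = 1465 + (-12 - 2400 + 600) = 1465 - 1812 = -347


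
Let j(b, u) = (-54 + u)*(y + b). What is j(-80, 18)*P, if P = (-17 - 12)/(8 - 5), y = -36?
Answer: -40368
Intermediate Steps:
j(b, u) = (-54 + u)*(-36 + b)
P = -29/3 ≈ -9.6667
j(-80, 18)*P = (1944 - 54*(-80) - 36*18 - 80*18)*(-29/3) = (1944 + 4320 - 648 - 1440)*(-29/3) = 4176*(-29/3) = -40368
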